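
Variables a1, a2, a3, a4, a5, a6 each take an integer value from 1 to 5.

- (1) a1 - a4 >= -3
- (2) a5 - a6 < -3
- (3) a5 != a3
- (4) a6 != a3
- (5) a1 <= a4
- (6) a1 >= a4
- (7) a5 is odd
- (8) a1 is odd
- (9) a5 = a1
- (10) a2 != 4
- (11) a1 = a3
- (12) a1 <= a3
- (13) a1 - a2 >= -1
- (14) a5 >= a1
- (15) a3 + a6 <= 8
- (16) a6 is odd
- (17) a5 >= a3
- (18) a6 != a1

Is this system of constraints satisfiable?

Unsatisfiable

From constraints 9 and 11, a5 = a1 = a3, so a5 = a3. But constraint 3 says a5 ≠ a3. Contradiction.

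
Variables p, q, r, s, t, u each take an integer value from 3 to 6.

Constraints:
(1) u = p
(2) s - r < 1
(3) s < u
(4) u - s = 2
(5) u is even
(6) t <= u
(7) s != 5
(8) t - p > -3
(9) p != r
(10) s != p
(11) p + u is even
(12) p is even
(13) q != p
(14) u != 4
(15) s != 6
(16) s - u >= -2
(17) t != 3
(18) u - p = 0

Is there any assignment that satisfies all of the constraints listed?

Take p = 6, q = 5, r = 5, s = 4, t = 6, u = 6. Then constraint 2: s - r = -1; constraint 4: u - s = 2; constraint 8: t - p = 0, and every other listed constraint is also met.

Satisfiable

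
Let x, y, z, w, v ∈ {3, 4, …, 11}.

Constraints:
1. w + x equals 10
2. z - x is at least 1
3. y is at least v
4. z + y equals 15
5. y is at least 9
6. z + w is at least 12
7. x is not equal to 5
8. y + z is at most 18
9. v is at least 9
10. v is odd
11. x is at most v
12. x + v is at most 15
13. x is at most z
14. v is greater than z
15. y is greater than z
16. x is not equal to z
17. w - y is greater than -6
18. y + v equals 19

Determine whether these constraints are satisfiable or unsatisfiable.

Try x = 3, y = 10, z = 5, w = 7, v = 9.
Check constraint 1: w + x = 10; constraint 2: z - x = 2. The remaining constraints are straightforward to verify.

Satisfiable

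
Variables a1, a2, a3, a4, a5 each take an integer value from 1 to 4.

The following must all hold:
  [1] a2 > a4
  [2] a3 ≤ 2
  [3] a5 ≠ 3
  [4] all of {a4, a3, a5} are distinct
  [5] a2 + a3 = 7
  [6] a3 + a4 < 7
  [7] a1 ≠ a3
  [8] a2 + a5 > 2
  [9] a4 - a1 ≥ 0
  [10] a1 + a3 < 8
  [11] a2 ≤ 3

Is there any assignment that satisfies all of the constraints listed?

Unsatisfiable

From constraint 11: a2 ≤ 3. From constraint 2: a3 ≤ 2. Hence a2 + a3 ≤ 5. But constraint 5 requires a2 + a3 = 7, and 7 > 5. Contradiction.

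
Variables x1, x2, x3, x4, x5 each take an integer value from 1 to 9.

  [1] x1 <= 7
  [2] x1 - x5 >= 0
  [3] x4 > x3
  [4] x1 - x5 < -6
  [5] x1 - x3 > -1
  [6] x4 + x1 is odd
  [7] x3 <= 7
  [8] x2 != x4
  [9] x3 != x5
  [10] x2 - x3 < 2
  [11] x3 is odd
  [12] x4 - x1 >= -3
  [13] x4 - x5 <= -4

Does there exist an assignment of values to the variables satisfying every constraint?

Unsatisfiable

Constraints 2, 12, and 13 give x5 − x4 ≥ 4, x4 − x1 ≥ -3, x1 − x5 ≥ 0.
Adding all 3 inequalities: the left sides telescope to 0, and the right sides sum to 4 + (-3) + 0 = 1. So 0 ≥ 1, which is false.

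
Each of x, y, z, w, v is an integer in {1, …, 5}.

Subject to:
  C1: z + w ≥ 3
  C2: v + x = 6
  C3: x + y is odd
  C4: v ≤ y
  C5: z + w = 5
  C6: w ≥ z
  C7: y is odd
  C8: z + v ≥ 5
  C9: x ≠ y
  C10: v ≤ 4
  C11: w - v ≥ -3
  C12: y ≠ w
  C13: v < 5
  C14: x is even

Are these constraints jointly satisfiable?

Satisfiable

Try x = 2, y = 5, z = 2, w = 3, v = 4.
Check constraint 1: z + w = 5; constraint 2: v + x = 6; constraint 5: z + w = 5. The remaining constraints are straightforward to verify.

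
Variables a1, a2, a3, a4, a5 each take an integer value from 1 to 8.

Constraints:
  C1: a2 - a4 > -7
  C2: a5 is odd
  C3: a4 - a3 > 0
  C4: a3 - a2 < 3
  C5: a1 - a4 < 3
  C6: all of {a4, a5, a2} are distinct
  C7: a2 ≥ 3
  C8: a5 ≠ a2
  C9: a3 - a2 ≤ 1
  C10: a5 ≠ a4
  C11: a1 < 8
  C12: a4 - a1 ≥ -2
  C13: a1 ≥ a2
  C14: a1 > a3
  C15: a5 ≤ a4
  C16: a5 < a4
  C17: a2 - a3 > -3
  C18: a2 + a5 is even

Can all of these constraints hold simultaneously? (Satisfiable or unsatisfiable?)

The assignment a1 = 7, a2 = 3, a3 = 4, a4 = 7, a5 = 1 works:
  constraint 1 holds since a2 - a4 = -4.
  constraint 3 holds since a4 - a3 = 3.
The rest check out directly.

Satisfiable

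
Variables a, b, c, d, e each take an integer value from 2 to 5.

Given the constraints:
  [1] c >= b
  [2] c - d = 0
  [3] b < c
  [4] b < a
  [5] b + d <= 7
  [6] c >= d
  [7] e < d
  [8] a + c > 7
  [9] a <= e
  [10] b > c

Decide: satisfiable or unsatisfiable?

Constraints 4, 6, 7, 9, and 10 give c < b, b < a, a ≤ e, e < d, d ≤ c. Chaining: c < b < a ≤ e < d ≤ c, which forces c < c — impossible.

Unsatisfiable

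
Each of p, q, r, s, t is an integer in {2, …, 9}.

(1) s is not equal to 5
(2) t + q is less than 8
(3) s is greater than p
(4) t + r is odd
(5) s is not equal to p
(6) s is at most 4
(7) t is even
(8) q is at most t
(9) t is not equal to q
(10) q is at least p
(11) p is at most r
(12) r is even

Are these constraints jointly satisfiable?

Unsatisfiable

Constraint 7 makes t even and constraint 12 makes r even, so t + r must be even. Constraint 4 says t + r is odd — contradiction.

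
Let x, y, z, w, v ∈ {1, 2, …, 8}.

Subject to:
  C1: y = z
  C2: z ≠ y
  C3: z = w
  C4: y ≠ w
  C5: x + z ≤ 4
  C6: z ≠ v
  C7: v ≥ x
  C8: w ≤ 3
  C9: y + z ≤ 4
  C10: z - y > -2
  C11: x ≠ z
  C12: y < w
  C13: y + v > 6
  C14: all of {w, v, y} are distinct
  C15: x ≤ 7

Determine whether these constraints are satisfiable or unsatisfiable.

From constraints 1 and 3, y = z = w, so y = w. But constraint 4 says y ≠ w. Contradiction.

Unsatisfiable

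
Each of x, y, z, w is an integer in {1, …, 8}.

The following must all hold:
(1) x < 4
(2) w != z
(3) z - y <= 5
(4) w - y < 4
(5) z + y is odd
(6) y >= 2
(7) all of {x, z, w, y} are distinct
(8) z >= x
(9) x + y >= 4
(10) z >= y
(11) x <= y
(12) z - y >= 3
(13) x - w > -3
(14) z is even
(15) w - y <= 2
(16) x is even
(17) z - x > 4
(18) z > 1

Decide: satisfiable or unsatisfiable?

Take x = 2, y = 3, z = 8, w = 4. Then constraint 3: z - y = 5; constraint 4: w - y = 1, and every other listed constraint is also met.

Satisfiable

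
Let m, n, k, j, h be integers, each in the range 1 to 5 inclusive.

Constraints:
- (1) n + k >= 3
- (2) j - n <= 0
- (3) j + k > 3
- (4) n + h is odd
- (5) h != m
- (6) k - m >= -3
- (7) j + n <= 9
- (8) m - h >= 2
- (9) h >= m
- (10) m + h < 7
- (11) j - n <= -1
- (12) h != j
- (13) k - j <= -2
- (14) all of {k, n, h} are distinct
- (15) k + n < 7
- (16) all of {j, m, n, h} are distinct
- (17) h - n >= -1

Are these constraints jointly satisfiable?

Unsatisfiable

Constraints 6, 8, 11, 13, and 17 give h − n ≥ -1, n − j ≥ 1, j − k ≥ 2, k − m ≥ -3, m − h ≥ 2.
Adding all 5 inequalities: the left sides telescope to 0, and the right sides sum to (-1) + 1 + 2 + (-3) + 2 = 1. So 0 ≥ 1, which is false.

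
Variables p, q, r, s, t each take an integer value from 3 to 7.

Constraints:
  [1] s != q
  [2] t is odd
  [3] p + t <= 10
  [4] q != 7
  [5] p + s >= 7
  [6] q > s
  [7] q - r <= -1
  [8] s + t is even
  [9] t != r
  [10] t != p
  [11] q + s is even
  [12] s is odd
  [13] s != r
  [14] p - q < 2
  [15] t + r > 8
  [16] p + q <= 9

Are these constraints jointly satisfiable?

One satisfying assignment is p = 4, q = 5, r = 6, s = 3, t = 3.
For the less obvious constraints — constraint 3: p + t = 7; constraint 5: p + s = 7 — and the others hold by inspection.

Satisfiable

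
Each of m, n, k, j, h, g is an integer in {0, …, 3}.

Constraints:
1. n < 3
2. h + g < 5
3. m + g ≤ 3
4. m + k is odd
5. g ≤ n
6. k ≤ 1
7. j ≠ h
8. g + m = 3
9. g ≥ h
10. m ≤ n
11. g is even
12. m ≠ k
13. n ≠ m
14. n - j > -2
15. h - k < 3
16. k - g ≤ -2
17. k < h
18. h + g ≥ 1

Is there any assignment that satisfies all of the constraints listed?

The assignment m = 1, n = 2, k = 0, j = 2, h = 1, g = 2 works:
  constraint 2 holds since h + g = 3.
  constraint 3 holds since m + g = 3.
The rest check out directly.

Satisfiable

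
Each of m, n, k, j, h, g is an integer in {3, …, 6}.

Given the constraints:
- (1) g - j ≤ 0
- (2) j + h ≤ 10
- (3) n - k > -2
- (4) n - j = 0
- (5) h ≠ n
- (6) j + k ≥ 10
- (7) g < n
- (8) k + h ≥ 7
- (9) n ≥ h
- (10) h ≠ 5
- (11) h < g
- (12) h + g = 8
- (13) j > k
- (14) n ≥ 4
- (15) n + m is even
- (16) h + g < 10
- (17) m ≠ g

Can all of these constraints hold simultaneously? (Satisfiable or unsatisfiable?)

Take m = 4, n = 6, k = 5, j = 6, h = 3, g = 5. Then constraint 1: g - j = -1; constraint 2: j + h = 9, and every other listed constraint is also met.

Satisfiable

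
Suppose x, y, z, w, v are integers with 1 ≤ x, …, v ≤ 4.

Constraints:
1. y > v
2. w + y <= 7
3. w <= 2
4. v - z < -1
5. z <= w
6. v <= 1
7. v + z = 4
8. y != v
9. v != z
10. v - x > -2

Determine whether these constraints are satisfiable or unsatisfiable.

Unsatisfiable

From constraint 6: v ≤ 1. From constraints 3 and 5: z ≤ w ≤ 2. Hence v + z ≤ 3. But constraint 7 requires v + z = 4, and 4 > 3. Contradiction.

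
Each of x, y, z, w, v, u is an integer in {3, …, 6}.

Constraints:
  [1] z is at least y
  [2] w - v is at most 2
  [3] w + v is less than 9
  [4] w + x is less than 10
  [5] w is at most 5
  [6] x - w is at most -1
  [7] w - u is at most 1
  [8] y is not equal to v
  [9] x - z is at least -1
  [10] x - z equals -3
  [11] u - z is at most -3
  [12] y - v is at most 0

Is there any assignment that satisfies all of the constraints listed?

Unsatisfiable

Constraints 6, 7, 9, and 11 give u − w ≥ -1, w − x ≥ 1, x − z ≥ -1, z − u ≥ 3.
Adding all 4 inequalities: the left sides telescope to 0, and the right sides sum to (-1) + 1 + (-1) + 3 = 2. So 0 ≥ 2, which is false.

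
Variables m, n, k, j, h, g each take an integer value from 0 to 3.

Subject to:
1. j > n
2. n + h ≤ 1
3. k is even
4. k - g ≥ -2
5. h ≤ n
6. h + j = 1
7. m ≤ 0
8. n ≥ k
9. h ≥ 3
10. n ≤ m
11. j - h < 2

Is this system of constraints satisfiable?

Unsatisfiable

From constraints 5 and 9: n ≥ h and h ≥ 3, so n ≥ 3. From constraints 7 and 10: n ≤ m and m ≤ 0, so n ≤ 0. But 0 < 3, so no value of n works.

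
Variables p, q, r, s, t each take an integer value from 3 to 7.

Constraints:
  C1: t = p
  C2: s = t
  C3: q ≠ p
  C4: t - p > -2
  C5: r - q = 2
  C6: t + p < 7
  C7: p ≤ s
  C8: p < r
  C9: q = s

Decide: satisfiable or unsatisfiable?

Unsatisfiable

From constraints 1, 2, and 9, q = s = t = p, so q = p. But constraint 3 says q ≠ p. Contradiction.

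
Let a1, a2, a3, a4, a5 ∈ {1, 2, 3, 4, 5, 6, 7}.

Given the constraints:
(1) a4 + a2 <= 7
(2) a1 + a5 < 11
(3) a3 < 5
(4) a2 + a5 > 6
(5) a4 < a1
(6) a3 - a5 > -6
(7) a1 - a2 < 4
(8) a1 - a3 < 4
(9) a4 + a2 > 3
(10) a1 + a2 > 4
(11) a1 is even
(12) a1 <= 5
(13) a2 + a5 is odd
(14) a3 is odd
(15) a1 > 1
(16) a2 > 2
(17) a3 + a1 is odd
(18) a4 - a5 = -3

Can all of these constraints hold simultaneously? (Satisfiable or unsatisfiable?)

Satisfiable

Setting (a1, a2, a3, a4, a5) = (4, 3, 3, 3, 6) satisfies everything: constraint 1: a4 + a2 = 6; constraint 2: a1 + a5 = 10, and the others follow.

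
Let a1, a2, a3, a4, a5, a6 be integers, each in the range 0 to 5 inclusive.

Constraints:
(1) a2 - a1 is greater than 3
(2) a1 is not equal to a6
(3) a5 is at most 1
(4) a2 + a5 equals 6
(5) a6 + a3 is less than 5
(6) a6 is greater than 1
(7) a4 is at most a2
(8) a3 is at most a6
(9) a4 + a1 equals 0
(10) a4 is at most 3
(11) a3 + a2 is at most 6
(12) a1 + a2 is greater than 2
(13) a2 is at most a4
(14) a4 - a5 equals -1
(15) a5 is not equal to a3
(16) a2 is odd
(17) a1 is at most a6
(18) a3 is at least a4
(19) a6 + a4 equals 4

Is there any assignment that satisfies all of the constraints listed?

From constraints 10 and 13: a2 ≤ a4 ≤ 3. From constraint 3: a5 ≤ 1. Hence a2 + a5 ≤ 4. But constraint 4 requires a2 + a5 = 6, and 6 > 4. Contradiction.

Unsatisfiable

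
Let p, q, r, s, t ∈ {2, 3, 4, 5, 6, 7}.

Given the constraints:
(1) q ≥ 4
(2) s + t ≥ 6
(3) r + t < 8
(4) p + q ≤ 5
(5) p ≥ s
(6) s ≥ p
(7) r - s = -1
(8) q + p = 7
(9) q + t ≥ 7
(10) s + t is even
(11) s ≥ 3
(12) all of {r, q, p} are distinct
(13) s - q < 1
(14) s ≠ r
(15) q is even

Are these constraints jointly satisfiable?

Unsatisfiable

From constraints 5 and 11: p ≥ s ≥ 3. From constraint 1: q ≥ 4. Hence p + q ≥ 7. But constraint 4 requires p + q ≤ 5, and 5 < 7. Contradiction.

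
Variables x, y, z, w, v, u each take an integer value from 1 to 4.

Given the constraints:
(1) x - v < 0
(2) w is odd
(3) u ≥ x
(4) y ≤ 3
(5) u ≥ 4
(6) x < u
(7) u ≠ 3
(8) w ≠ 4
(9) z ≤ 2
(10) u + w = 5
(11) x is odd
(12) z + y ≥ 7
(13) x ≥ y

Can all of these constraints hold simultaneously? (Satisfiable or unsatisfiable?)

From constraint 9: z ≤ 2. From constraint 4: y ≤ 3. Hence z + y ≤ 5. But constraint 12 requires z + y ≥ 7, and 7 > 5. Contradiction.

Unsatisfiable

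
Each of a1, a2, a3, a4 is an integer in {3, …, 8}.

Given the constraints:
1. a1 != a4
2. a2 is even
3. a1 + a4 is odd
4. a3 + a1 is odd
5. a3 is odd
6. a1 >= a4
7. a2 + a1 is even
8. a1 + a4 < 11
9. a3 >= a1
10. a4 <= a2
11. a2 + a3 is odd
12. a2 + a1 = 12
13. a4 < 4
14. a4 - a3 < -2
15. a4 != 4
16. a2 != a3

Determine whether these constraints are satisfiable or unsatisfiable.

Satisfiable

The assignment a1 = 6, a2 = 6, a3 = 7, a4 = 3 works:
  constraint 8 holds since a1 + a4 = 9.
  constraint 12 holds since a2 + a1 = 12.
The rest check out directly.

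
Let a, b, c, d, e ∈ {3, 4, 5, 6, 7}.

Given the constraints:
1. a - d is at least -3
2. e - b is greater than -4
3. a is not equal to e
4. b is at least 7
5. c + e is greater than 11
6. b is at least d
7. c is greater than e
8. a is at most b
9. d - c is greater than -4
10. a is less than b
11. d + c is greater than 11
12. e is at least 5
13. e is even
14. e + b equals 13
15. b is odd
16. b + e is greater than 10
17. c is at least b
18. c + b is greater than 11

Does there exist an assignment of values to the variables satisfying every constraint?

Setting (a, b, c, d, e) = (3, 7, 7, 6, 6) satisfies everything: constraint 1: a - d = -3; constraint 2: e - b = -1, and the others follow.

Satisfiable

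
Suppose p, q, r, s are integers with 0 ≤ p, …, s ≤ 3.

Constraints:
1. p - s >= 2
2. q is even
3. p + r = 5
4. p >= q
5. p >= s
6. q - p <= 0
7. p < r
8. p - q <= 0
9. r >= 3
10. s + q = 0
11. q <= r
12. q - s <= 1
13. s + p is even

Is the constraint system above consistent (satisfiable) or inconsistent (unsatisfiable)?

Unsatisfiable

Constraints 1, 8, and 12 give p − s ≥ 2, s − q ≥ -1, q − p ≥ 0.
Adding all 3 inequalities: the left sides telescope to 0, and the right sides sum to 2 + (-1) + 0 = 1. So 0 ≥ 1, which is false.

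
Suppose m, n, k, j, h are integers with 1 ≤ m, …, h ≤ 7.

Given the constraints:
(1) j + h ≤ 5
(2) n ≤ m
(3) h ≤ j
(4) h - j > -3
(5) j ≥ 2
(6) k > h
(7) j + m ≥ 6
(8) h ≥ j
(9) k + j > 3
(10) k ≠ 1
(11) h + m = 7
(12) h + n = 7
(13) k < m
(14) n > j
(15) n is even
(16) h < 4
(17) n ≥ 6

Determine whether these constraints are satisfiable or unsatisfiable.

Unsatisfiable

From constraints 5 and 8: h ≥ j ≥ 2. From constraints 2 and 17: m ≥ n ≥ 6. Hence h + m ≥ 8. But constraint 11 requires h + m = 7, and 7 < 8. Contradiction.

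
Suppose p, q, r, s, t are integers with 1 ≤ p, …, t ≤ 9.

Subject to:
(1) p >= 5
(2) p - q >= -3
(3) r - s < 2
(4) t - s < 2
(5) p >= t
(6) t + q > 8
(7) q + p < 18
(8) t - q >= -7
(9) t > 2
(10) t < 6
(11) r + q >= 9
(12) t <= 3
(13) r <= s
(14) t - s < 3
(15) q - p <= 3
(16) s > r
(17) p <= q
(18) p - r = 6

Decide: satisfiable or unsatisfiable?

Satisfiable

Setting (p, q, r, s, t) = (8, 8, 2, 3, 3) satisfies everything: constraint 2: p - q = 0; constraint 3: r - s = -1, and the others follow.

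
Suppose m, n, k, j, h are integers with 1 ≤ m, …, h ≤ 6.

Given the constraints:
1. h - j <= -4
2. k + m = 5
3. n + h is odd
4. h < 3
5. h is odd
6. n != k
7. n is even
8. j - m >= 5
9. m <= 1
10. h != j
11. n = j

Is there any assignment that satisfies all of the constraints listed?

Satisfiable

One satisfying assignment is m = 1, n = 6, k = 4, j = 6, h = 1.
For the less obvious constraints — constraint 1: h - j = -5; constraint 2: k + m = 5; constraint 8: j - m = 5 — and the others hold by inspection.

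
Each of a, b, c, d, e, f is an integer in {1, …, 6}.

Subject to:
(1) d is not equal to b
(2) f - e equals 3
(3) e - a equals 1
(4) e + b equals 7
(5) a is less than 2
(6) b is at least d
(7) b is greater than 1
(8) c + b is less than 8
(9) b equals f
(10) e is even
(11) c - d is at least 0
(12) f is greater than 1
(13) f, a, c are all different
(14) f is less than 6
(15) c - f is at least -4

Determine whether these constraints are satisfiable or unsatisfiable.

Satisfiable

Setting (a, b, c, d, e, f) = (1, 5, 2, 2, 2, 5) satisfies everything: constraint 2: f - e = 3; constraint 3: e - a = 1, and the others follow.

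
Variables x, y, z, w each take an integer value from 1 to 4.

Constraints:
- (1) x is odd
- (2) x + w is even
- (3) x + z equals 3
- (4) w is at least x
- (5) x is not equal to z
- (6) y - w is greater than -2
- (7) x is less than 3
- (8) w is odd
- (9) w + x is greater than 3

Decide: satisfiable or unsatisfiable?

Satisfiable

One satisfying assignment is x = 1, y = 4, z = 2, w = 3.
For the less obvious constraints — constraint 3: x + z = 3; constraint 6: y - w = 1; constraint 9: w + x = 4 — and the others hold by inspection.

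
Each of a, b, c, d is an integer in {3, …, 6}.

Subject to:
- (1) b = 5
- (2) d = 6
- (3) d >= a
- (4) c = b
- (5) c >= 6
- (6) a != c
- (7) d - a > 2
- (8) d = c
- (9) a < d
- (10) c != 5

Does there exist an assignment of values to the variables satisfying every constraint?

Unsatisfiable

Constraint 2 fixes d = 6 and constraint 1 fixes b = 5. Constraints 4 and 8 give d = c = b, so d = b. But 6 ≠ 5 — contradiction.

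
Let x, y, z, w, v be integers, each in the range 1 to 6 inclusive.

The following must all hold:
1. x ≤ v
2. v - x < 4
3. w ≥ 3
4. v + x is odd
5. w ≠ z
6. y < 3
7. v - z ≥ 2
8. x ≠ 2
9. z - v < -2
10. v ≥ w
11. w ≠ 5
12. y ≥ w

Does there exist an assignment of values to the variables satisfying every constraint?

Unsatisfiable

From constraints 3 and 12: y ≥ w and w ≥ 3, so y ≥ 3. From constraint 6: y ≤ 2. But 2 < 3, so no value of y works.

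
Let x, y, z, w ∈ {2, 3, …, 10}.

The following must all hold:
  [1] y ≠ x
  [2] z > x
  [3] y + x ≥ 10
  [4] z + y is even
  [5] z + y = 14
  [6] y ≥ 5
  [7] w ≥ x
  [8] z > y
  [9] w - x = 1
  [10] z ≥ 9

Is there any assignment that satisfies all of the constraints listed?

Take x = 6, y = 5, z = 9, w = 7. Then constraint 3: y + x = 11; constraint 5: z + y = 14, and every other listed constraint is also met.

Satisfiable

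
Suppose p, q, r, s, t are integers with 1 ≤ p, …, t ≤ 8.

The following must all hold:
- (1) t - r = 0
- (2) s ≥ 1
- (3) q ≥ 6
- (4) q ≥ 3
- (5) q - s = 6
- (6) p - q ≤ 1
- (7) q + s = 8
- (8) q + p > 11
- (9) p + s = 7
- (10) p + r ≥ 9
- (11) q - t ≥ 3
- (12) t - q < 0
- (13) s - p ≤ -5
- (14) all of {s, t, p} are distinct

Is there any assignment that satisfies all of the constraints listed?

One satisfying assignment is p = 6, q = 7, r = 4, s = 1, t = 4.
For the less obvious constraints — constraint 1: t - r = 0; constraint 5: q - s = 6; constraint 6: p - q = -1 — and the others hold by inspection.

Satisfiable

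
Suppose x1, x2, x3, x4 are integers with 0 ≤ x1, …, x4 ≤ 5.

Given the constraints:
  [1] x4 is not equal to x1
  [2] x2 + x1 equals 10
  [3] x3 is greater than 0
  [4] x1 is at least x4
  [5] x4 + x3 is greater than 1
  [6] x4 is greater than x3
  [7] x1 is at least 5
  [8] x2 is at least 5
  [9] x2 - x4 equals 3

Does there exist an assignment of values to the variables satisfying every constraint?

Setting (x1, x2, x3, x4) = (5, 5, 1, 2) satisfies everything: constraint 2: x2 + x1 = 10; constraint 5: x4 + x3 = 3; constraint 9: x2 - x4 = 3, and the others follow.

Satisfiable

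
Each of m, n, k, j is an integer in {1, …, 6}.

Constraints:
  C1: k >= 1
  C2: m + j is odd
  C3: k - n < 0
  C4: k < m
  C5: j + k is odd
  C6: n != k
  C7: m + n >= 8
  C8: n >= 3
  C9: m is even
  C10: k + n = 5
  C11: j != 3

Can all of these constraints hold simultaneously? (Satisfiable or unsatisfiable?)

The assignment m = 6, n = 3, k = 2, j = 1 works:
  constraint 3 holds since k - n = -1.
  constraint 7 holds since m + n = 9.
  constraint 10 holds since k + n = 5.
The rest check out directly.

Satisfiable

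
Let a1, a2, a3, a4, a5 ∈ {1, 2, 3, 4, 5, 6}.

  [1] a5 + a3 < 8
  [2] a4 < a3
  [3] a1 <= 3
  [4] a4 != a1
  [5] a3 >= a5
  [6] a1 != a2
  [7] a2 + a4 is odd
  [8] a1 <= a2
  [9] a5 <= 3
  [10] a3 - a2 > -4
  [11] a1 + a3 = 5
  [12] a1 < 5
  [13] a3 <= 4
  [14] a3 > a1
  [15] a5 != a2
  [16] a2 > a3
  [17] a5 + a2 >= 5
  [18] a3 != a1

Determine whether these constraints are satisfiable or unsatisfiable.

Satisfiable

Setting (a1, a2, a3, a4, a5) = (1, 5, 4, 2, 2) satisfies everything: constraint 1: a5 + a3 = 6; constraint 10: a3 - a2 = -1; constraint 11: a1 + a3 = 5, and the others follow.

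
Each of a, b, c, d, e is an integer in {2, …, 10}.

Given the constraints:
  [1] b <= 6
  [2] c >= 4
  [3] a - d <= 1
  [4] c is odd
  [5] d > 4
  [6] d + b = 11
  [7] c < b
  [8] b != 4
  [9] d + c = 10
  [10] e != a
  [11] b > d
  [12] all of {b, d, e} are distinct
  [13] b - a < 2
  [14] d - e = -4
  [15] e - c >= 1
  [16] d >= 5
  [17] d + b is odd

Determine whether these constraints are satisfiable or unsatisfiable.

Satisfiable

One satisfying assignment is a = 5, b = 6, c = 5, d = 5, e = 9.
For the less obvious constraints — constraint 3: a - d = 0; constraint 6: d + b = 11 — and the others hold by inspection.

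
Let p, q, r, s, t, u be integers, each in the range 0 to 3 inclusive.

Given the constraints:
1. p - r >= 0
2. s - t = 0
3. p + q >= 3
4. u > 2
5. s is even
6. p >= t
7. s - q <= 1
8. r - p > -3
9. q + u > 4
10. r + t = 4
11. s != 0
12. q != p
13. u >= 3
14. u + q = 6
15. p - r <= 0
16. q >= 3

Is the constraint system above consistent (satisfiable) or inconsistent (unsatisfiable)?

The assignment p = 2, q = 3, r = 2, s = 2, t = 2, u = 3 works:
  constraint 1 holds since p - r = 0.
  constraint 2 holds since s - t = 0.
  constraint 3 holds since p + q = 5.
The rest check out directly.

Satisfiable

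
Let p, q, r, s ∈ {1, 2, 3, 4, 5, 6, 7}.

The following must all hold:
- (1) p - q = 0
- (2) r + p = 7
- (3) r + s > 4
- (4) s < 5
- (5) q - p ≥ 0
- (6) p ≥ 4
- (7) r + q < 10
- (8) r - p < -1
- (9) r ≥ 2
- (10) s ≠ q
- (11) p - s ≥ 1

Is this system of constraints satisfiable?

Satisfiable

The assignment p = 5, q = 5, r = 2, s = 4 works:
  constraint 1 holds since p - q = 0.
  constraint 2 holds since r + p = 7.
The rest check out directly.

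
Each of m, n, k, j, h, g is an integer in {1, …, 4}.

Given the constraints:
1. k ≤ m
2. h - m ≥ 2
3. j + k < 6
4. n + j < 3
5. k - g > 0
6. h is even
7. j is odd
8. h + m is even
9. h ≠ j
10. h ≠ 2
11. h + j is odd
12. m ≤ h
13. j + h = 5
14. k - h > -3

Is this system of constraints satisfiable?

Satisfiable

The assignment m = 2, n = 1, k = 2, j = 1, h = 4, g = 1 works:
  constraint 2 holds since h - m = 2.
  constraint 3 holds since j + k = 3.
  constraint 4 holds since n + j = 2.
The rest check out directly.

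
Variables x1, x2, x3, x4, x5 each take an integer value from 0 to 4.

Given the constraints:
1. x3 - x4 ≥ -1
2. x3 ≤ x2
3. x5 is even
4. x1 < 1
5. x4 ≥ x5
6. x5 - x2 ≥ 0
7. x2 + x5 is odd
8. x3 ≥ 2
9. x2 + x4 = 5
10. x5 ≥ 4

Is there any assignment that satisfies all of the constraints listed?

Unsatisfiable

From constraints 2 and 8: x2 ≥ x3 ≥ 2. From constraints 5 and 10: x4 ≥ x5 ≥ 4. Hence x2 + x4 ≥ 6. But constraint 9 requires x2 + x4 = 5, and 5 < 6. Contradiction.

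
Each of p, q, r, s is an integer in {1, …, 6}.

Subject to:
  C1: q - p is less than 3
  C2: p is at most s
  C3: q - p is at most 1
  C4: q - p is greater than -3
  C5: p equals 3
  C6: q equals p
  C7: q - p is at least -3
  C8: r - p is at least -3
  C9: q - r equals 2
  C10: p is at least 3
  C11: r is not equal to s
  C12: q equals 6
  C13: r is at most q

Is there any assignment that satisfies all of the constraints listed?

Constraint 12 fixes q = 6 and constraint 5 fixes p = 3, but constraint 6 requires q = p. Since 6 ≠ 3, contradiction.

Unsatisfiable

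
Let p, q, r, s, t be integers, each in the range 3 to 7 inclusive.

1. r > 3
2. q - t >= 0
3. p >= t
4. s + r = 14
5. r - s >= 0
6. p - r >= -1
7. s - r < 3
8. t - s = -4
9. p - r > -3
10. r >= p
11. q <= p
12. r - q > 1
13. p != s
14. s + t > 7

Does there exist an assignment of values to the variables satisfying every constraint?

Satisfiable

Try p = 6, q = 4, r = 7, s = 7, t = 3.
Check constraint 2: q - t = 1; constraint 4: s + r = 14. The remaining constraints are straightforward to verify.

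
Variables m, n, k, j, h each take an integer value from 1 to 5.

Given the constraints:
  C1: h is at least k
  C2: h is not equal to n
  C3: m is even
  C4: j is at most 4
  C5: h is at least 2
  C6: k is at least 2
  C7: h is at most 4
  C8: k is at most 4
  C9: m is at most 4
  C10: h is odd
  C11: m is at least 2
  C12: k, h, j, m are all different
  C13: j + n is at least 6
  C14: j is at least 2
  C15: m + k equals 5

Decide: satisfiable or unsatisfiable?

Unsatisfiable

Constraints 4, 5, 6, 7, 8, 9, 11, and 14 confine each of k, h, j, m to the 3 values {2, …, 4}.
Constraint 12 requires all 4 of them to be distinct, but only 3 values are available — impossible by the pigeonhole principle.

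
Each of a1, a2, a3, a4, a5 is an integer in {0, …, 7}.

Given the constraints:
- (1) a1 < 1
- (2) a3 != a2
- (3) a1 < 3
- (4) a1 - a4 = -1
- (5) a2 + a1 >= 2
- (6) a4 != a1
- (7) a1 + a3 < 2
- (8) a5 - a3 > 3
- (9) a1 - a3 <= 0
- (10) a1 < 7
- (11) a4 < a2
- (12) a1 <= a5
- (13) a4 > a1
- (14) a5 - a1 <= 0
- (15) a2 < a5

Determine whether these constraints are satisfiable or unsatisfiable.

Constraints 11, 13, 14, and 15 give a4 < a2, a2 < a5, a5 ≤ a1, a1 < a4. Chaining: a4 < a2 < a5 ≤ a1 < a4, which forces a4 < a4 — impossible.

Unsatisfiable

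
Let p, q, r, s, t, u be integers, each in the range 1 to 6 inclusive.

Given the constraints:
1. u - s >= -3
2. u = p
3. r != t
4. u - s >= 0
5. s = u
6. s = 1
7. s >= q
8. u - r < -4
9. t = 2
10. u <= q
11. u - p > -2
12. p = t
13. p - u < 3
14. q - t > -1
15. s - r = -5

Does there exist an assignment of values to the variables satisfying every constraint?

Unsatisfiable

Constraint 6 fixes s = 1 and constraint 9 fixes t = 2. Constraints 2, 5, and 12 give s = u = p = t, so s = t. But 1 ≠ 2 — contradiction.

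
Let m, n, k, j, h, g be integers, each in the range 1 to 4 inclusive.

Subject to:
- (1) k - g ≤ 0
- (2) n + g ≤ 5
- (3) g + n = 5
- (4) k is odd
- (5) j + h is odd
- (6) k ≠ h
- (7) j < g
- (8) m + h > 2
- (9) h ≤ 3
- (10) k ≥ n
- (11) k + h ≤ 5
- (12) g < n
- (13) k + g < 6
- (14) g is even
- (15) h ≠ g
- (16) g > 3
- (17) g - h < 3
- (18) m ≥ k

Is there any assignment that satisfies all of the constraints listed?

Constraints 1, 10, and 12 give k ≤ g, g < n, n ≤ k. Chaining: k ≤ g < n ≤ k, which forces k < k — impossible.

Unsatisfiable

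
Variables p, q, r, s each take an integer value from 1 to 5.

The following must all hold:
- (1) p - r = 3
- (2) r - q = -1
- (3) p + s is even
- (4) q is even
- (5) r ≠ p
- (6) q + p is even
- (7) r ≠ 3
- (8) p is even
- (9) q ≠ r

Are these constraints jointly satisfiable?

Satisfiable

Setting (p, q, r, s) = (4, 2, 1, 2) satisfies everything: constraint 1: p - r = 3; constraint 2: r - q = -1; constraint 3: p + s = 6 is even, and the others follow.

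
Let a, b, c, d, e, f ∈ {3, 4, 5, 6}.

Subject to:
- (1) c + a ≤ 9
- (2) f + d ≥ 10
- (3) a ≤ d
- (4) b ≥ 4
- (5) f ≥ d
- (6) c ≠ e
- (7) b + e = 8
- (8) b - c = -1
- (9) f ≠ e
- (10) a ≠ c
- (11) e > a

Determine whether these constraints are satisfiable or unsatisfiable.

Satisfiable

Try a = 3, b = 4, c = 5, d = 6, e = 4, f = 6.
Check constraint 1: c + a = 8; constraint 2: f + d = 12. The remaining constraints are straightforward to verify.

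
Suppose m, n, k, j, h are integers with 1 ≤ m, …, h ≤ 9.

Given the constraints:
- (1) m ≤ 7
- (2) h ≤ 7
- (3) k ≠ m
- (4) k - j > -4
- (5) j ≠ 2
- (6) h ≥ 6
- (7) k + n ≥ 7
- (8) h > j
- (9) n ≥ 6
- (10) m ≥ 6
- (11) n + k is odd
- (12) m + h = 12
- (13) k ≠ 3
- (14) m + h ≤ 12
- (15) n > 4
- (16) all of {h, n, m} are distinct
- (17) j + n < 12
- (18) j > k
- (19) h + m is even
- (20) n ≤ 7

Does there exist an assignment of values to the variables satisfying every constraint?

Constraints 1, 2, 6, 9, 10, and 20 confine each of h, n, m to the 2 values {6, 7}.
Constraint 16 requires all 3 of them to be distinct, but only 2 values are available — impossible by the pigeonhole principle.

Unsatisfiable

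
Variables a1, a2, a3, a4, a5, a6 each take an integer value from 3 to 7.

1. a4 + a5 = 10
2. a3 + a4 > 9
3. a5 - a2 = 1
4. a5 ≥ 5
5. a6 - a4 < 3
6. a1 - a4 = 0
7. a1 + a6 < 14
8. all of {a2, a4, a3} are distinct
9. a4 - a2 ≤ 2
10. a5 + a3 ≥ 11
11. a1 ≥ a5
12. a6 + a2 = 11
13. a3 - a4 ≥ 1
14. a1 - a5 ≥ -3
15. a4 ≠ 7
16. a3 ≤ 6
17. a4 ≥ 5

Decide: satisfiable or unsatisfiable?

Take a1 = 5, a2 = 4, a3 = 6, a4 = 5, a5 = 5, a6 = 7. Then constraint 1: a4 + a5 = 10; constraint 2: a3 + a4 = 11, and every other listed constraint is also met.

Satisfiable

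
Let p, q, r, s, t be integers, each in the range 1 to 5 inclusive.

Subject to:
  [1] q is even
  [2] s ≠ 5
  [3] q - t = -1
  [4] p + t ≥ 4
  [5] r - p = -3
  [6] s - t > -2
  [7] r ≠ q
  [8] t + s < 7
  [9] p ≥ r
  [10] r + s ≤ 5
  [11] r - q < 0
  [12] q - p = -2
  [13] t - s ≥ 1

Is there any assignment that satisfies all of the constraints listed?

Setting (p, q, r, s, t) = (4, 2, 1, 2, 3) satisfies everything: constraint 3: q - t = -1; constraint 4: p + t = 7; constraint 5: r - p = -3, and the others follow.

Satisfiable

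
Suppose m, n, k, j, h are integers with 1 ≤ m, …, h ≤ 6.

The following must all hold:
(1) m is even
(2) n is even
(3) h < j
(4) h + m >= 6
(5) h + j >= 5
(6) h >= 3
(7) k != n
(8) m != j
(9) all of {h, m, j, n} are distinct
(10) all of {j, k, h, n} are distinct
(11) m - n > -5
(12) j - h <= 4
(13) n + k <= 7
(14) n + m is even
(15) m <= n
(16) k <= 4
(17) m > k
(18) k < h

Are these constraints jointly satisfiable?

Try m = 4, n = 6, k = 1, j = 5, h = 3.
Check constraint 4: h + m = 7; constraint 5: h + j = 8. The remaining constraints are straightforward to verify.

Satisfiable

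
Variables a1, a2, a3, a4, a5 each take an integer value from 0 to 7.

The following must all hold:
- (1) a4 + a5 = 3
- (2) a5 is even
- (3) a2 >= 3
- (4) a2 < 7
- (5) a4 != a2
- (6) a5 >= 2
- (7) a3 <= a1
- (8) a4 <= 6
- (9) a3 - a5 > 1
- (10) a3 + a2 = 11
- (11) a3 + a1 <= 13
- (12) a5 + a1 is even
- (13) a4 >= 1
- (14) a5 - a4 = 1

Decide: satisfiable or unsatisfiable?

Satisfiable

Try a1 = 6, a2 = 6, a3 = 5, a4 = 1, a5 = 2.
Check constraint 1: a4 + a5 = 3; constraint 9: a3 - a5 = 3; constraint 10: a3 + a2 = 11. The remaining constraints are straightforward to verify.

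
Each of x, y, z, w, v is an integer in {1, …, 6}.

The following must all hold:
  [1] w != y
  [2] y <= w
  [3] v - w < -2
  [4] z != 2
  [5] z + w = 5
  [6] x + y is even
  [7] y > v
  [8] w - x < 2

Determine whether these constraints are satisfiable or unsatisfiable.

Satisfiable

The assignment x = 5, y = 3, z = 1, w = 4, v = 1 works:
  constraint 3 holds since v - w = -3.
  constraint 5 holds since z + w = 5.
  constraint 8 holds since w - x = -1.
The rest check out directly.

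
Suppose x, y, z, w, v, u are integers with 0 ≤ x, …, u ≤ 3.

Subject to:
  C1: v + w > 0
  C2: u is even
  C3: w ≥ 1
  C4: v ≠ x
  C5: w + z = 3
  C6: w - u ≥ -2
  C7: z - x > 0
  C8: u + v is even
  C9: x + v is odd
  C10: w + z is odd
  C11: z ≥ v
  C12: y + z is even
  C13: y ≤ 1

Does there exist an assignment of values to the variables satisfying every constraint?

Take x = 1, y = 0, z = 2, w = 1, v = 0, u = 0. Then constraint 1: v + w = 1; constraint 5: w + z = 3; constraint 6: w - u = 1, and every other listed constraint is also met.

Satisfiable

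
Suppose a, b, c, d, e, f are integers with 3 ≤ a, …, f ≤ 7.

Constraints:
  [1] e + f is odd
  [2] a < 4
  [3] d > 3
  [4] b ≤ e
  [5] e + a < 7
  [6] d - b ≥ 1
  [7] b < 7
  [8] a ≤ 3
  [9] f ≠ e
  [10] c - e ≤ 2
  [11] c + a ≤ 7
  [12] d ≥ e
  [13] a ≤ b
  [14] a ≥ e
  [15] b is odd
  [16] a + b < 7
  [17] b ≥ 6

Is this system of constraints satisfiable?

Unsatisfiable

From constraints 4 and 17: e ≥ b and b ≥ 6, so e ≥ 6. From constraints 8 and 14: e ≤ a and a ≤ 3, so e ≤ 3. But 3 < 6, so no value of e works.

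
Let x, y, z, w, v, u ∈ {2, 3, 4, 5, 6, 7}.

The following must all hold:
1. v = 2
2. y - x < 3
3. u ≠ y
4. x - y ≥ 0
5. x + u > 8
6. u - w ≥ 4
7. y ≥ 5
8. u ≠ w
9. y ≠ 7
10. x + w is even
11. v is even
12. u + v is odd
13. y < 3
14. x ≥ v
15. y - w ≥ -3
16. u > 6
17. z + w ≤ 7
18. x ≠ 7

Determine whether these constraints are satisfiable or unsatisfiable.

From constraint 7: y ≥ 5. From constraint 13: y ≤ 2. But 2 < 5, so no value of y works.

Unsatisfiable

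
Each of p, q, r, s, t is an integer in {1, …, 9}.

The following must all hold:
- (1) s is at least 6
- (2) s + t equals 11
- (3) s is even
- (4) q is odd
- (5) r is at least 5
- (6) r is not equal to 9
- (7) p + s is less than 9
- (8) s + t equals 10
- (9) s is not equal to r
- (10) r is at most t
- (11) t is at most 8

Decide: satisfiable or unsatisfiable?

From constraint 1: s ≥ 6. From constraints 5 and 10: t ≥ r ≥ 5. Hence s + t ≥ 11. But constraint 8 requires s + t = 10, and 10 < 11. Contradiction.

Unsatisfiable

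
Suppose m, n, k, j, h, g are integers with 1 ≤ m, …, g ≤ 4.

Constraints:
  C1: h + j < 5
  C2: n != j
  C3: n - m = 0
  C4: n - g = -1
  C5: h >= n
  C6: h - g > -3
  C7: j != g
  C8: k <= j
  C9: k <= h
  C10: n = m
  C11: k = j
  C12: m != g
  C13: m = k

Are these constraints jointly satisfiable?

From constraints 10, 11, and 13, n = m = k = j, so n = j. But constraint 2 says n ≠ j. Contradiction.

Unsatisfiable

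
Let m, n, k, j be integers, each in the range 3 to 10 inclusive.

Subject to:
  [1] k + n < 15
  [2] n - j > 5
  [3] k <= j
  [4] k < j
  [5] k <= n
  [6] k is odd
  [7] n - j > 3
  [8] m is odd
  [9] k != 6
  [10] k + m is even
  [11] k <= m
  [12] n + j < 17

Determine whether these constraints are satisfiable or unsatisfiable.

Satisfiable

One satisfying assignment is m = 5, n = 10, k = 3, j = 4.
For the less obvious constraints — constraint 1: k + n = 13; constraint 2: n - j = 6; constraint 7: n - j = 6 — and the others hold by inspection.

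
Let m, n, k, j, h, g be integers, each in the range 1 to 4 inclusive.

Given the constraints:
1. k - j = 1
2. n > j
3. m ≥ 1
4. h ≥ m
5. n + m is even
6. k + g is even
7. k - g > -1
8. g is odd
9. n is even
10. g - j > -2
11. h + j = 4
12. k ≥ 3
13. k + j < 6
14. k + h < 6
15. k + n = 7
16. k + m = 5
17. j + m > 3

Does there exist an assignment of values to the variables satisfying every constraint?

The assignment m = 2, n = 4, k = 3, j = 2, h = 2, g = 3 works:
  constraint 1 holds since k - j = 1.
  constraint 7 holds since k - g = 0.
  constraint 10 holds since g - j = 1.
The rest check out directly.

Satisfiable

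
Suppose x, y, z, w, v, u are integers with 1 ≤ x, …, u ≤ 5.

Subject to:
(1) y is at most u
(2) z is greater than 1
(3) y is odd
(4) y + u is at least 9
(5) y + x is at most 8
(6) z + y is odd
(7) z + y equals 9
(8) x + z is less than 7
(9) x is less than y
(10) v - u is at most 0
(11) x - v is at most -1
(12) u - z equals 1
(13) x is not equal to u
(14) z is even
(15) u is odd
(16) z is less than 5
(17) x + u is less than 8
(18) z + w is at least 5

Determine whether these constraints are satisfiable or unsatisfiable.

Satisfiable

One satisfying assignment is x = 2, y = 5, z = 4, w = 2, v = 5, u = 5.
For the less obvious constraints — constraint 4: y + u = 10; constraint 5: y + x = 7; constraint 7: z + y = 9 — and the others hold by inspection.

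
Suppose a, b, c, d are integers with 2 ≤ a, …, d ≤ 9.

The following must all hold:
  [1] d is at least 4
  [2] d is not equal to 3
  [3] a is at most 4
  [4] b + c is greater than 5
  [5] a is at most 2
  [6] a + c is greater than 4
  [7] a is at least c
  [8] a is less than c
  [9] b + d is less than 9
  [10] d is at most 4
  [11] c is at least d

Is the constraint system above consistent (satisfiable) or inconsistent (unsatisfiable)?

From constraints 1 and 11: c ≥ d and d ≥ 4, so c ≥ 4. From constraints 5 and 7: c ≤ a and a ≤ 2, so c ≤ 2. But 2 < 4, so no value of c works.

Unsatisfiable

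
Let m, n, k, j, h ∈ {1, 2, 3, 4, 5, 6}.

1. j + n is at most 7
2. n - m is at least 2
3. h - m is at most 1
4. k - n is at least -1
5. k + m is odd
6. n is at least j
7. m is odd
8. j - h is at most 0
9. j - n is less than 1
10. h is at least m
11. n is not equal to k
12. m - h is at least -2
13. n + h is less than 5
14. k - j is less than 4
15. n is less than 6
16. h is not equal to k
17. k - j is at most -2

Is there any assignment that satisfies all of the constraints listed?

Constraints 2, 3, 4, 8, and 17 give k − n ≥ -1, n − m ≥ 2, m − h ≥ -1, h − j ≥ 0, j − k ≥ 2.
Adding all 5 inequalities: the left sides telescope to 0, and the right sides sum to (-1) + 2 + (-1) + 0 + 2 = 2. So 0 ≥ 2, which is false.

Unsatisfiable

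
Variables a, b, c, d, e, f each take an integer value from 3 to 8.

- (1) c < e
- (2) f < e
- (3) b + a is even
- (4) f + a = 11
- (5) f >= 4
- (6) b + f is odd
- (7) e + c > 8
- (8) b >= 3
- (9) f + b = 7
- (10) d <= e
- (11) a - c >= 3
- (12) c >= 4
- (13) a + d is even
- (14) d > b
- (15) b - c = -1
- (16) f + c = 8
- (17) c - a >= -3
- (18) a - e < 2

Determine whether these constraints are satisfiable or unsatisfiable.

Setting (a, b, c, d, e, f) = (7, 3, 4, 7, 7, 4) satisfies everything: constraint 4: f + a = 11; constraint 7: e + c = 11, and the others follow.

Satisfiable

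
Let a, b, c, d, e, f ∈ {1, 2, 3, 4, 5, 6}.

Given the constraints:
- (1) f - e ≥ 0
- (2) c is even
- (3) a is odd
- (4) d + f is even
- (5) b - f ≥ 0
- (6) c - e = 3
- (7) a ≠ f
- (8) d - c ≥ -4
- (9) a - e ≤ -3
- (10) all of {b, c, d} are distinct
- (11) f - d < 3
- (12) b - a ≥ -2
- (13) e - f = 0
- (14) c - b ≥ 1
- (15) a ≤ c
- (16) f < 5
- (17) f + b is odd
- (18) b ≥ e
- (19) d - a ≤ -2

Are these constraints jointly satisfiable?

Unsatisfiable

Constraints 1, 5, 8, 9, 14, and 19 give f − e ≥ 0, e − a ≥ 3, a − d ≥ 2, d − c ≥ -4, c − b ≥ 1, b − f ≥ 0.
Adding all 6 inequalities: the left sides telescope to 0, and the right sides sum to 0 + 3 + 2 + (-4) + 1 + 0 = 2. So 0 ≥ 2, which is false.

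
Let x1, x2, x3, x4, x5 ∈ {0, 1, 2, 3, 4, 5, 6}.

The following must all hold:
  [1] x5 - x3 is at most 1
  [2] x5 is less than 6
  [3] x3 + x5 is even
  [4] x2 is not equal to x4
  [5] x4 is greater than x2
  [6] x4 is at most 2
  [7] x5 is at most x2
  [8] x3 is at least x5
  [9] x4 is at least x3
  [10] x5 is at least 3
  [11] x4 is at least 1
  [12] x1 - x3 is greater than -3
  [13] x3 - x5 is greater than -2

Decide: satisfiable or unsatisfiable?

From constraints 8 and 10: x3 ≥ x5 and x5 ≥ 3, so x3 ≥ 3. From constraints 6 and 9: x3 ≤ x4 and x4 ≤ 2, so x3 ≤ 2. But 2 < 3, so no value of x3 works.

Unsatisfiable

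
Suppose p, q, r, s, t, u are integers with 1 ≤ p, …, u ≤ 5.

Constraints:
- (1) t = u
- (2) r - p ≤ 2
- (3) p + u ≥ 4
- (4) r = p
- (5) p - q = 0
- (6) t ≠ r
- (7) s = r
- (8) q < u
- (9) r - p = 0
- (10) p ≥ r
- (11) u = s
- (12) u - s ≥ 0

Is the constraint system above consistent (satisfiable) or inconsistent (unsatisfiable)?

From constraints 1, 7, and 11, t = u = s = r, so t = r. But constraint 6 says t ≠ r. Contradiction.

Unsatisfiable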